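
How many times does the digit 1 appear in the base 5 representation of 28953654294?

4

28953654294 in base 5 is 433244113414134.
The digit 1 appears 4 times.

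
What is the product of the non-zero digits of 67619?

6×7×6×1×9 = 2268

2268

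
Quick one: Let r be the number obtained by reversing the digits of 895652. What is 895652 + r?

1152250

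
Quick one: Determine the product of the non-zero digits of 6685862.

6×6×8×5×8×6×2 = 138240

138240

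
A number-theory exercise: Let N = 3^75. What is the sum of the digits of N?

180

3^75 = 608266787713357709119683992618861307
Sum of its 36 digits: 180.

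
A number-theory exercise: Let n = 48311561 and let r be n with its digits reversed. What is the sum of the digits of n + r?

Reversal of 48311561 is 16511384; 48311561 + 16511384 = 64822945.
Digit sum of 64822945: 6+4+8+2+2+9+4+5 = 40.

40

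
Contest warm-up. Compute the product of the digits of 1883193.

5184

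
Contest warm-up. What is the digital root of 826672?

4

8+2+6+6+7+2 = 31
3+1 = 4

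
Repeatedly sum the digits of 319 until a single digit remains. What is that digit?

3+1+9 = 13
1+3 = 4

4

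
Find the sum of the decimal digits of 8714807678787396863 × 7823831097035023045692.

8714807678787396863 × 7823831097035023045692 = 68183183321976441935950812170486586464196
Sum of its 41 digits: 192.

192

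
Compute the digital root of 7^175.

The digital root of n equals n mod 9 (or 9 when 9 | n), so we need 7^175 mod 9.
7^175 ≡ 7 (mod 9), so the digital root is 7.

7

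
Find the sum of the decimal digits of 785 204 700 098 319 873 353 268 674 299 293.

159

7+8+5+2+0+4+7+0+0+0+9+8+3+1+9+8+7+3+3+5+3+2+6+8+6+7+4+2+9+9+2+9+3 = 159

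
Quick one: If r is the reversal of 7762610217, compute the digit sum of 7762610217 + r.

Reversal of 7762610217 is 7120162677; 7762610217 + 7120162677 = 14882772894.
Digit sum of 14882772894: 1+4+8+8+2+7+7+2+8+9+4 = 60.

60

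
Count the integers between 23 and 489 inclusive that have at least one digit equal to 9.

83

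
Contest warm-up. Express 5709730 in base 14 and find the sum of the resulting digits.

52

5709730 in base 14 is A88B3C.
Digit sum: 10+8+8+11+3+12 = 52.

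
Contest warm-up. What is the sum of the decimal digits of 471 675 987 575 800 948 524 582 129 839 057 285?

4+7+1+6+7+5+9+8+7+5+7+5+8+0+0+9+4+8+5+2+4+5+8+2+1+2+9+8+3+9+0+5+7+2+8+5 = 185

185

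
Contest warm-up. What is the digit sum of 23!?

99

23! = 25852016738884976640000
Sum of its 23 digits: 99.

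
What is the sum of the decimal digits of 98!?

98! = 9426890448883247745626185743057242473809693764078951663494238777294707070023223798882976159207729119823605850588608460429412647567360000000000000000000000
Sum of its 154 digits: 639.

639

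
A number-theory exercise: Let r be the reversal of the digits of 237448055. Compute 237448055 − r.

Reverse of 237448055 is 550844732.
237448055 − 550844732 = -313396677

-313396677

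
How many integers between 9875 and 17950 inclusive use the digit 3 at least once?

2913

The integers in [9875, 17950] that use the digit 3 at least once: 9883, 9893, 9903, 9913, 9923, 9930, …, 17939, 17943.
2913 qualify.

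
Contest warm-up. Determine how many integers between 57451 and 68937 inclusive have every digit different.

3486

The integers in [57451, 68937] that have every digit different: 57460, 57461, 57462, 57463, 57468, 57469, …, 68935, 68937.
3486 qualify.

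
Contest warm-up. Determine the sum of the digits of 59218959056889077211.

102

5+9+2+1+8+9+5+9+0+5+6+8+8+9+0+7+7+2+1+1 = 102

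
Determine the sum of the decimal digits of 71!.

423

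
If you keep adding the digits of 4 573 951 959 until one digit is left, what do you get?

4+5+7+3+9+5+1+9+5+9 = 57
5+7 = 12
1+2 = 3
(Equivalently, 4 573 951 959 mod 9 = 3.)

3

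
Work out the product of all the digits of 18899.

1×8×8×9×9 = 5184

5184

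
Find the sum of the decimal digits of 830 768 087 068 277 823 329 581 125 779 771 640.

174

8+3+0+7+6+8+0+8+7+0+6+8+2+7+7+8+2+3+3+2+9+5+8+1+1+2+5+7+7+9+7+7+1+6+4+0 = 174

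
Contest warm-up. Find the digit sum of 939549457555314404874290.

9+3+9+5+4+9+4+5+7+5+5+5+3+1+4+4+0+4+8+7+4+2+9+0 = 116

116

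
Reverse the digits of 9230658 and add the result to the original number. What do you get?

17790987

Reverse of 9230658 is 8560329.
9230658 + 8560329 = 17790987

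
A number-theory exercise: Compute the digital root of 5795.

8

5+7+9+5 = 26
2+6 = 8
(Equivalently, 5795 mod 9 = 8.)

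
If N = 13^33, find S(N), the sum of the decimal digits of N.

181

13^33 = 5756130429098929077956071497934208653
Sum of its 37 digits: 181.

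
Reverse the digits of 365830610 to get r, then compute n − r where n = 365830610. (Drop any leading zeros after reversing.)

349792047

Reverse of 365830610 is 16038563.
365830610 − 16038563 = 349792047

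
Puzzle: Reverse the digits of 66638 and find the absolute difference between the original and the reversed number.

Reverse of 66638 is 83666.
|66638 − 83666| = 17028

17028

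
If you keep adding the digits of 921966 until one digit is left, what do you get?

6

9+2+1+9+6+6 = 33
3+3 = 6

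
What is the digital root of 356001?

6

3+5+6+0+0+1 = 15
1+5 = 6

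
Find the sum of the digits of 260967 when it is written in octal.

35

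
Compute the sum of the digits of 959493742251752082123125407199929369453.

9+5+9+4+9+3+7+4+2+2+5+1+7+5+2+0+8+2+1+2+3+1+2+5+4+0+7+1+9+9+9+2+9+3+6+9+4+5+3 = 178

178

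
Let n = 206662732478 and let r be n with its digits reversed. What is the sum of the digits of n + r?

70

Reversal of 206662732478 is 874237266602; 206662732478 + 874237266602 = 1080899999080.
Digit sum of 1080899999080: 1+0+8+0+8+9+9+9+9+9+0+8+0 = 70.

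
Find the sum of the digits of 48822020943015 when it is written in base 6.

35

48822020943015 in base 6 is 251500305442000103.
Digit sum: 2+5+1+5+0+0+3+0+5+4+4+2+0+0+0+1+0+3 = 35.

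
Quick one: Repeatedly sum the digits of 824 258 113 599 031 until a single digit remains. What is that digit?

8+2+4+2+5+8+1+1+3+5+9+9+0+3+1 = 61
6+1 = 7

7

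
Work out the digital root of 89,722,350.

9

8+9+7+2+2+3+5+0 = 36
3+6 = 9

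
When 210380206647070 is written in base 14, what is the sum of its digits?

83

210380206647070 in base 14 is 39D465626287C.
Digit sum: 3+9+13+4+6+5+6+2+6+2+8+7+12 = 83.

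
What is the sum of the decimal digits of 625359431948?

59

6+2+5+3+5+9+4+3+1+9+4+8 = 59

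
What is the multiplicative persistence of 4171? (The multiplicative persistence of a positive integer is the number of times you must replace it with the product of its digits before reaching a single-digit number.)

4171 → 28 → 16 → 6 (3 steps)

3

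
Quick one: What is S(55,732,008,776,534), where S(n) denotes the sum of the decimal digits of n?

5+5+7+3+2+0+0+8+7+7+6+5+3+4 = 62

62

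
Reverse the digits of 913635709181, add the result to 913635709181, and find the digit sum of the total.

Reversal of 913635709181 is 181907536319; 913635709181 + 181907536319 = 1095543245500.
Digit sum of 1095543245500: 1+0+9+5+5+4+3+2+4+5+5+0+0 = 43.

43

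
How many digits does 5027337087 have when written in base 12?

5027337087 in base 12 is B8378A713, which has 9 digits.

9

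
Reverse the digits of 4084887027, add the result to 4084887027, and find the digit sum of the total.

42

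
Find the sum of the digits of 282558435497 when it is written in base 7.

282558435497 in base 7 is 26262030034142.
Digit sum: 2+6+2+6+2+0+3+0+0+3+4+1+4+2 = 35.

35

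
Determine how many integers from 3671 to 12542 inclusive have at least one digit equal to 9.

The integers in [3671, 12542] that have at least one digit equal to 9: 3679, 3689, 3690, 3691, 3692, 3693, …, 12529, 12539.
3146 qualify.

3146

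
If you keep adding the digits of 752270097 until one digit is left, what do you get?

3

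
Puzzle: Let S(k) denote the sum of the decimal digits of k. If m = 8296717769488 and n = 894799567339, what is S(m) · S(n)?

6478

S(8296717769488) = 8+2+9+6+7+1+7+7+6+9+4+8+8 = 82.
S(894799567339) = 8+9+4+7+9+9+5+6+7+3+3+9 = 79.
82 · 79 = 6478.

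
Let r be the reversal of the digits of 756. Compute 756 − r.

Reverse of 756 is 657.
756 − 657 = 99

99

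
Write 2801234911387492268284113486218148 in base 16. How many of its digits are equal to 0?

2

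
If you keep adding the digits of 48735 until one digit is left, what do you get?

9

4+8+7+3+5 = 27
2+7 = 9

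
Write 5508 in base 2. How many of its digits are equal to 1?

5508 in base 2 is 1010110000100.
The digit 1 appears 5 times.

5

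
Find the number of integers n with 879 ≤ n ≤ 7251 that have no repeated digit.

The integers in [879, 7251] that have no repeated digit: 879, 890, 891, 892, 893, 894, …, 7250, 7251.
3247 qualify.

3247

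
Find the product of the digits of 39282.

3×9×2×8×2 = 864

864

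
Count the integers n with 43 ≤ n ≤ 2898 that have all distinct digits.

1651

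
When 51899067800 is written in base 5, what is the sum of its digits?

28

51899067800 in base 5 is 1322242130132200.
Digit sum: 1+3+2+2+2+4+2+1+3+0+1+3+2+2+0+0 = 28.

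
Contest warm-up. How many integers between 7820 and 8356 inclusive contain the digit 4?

The integers in [7820, 8356] that contain the digit 4: 7824, 7834, 7840, 7841, 7842, 7843, …, 8349, 8354.
108 qualify.

108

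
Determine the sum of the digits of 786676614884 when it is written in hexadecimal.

786676614884 in base 16 is B7299486E4.
Digit sum: 11+7+2+9+9+4+8+6+14+4 = 74.

74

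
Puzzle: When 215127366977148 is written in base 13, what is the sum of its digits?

72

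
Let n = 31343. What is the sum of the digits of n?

14

3+1+3+4+3 = 14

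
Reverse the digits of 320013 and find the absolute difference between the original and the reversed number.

Reverse of 320013 is 310023.
|320013 − 310023| = 9990

9990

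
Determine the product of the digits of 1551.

1×5×5×1 = 25

25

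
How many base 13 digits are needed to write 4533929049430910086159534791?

4533929049430910086159534791 in base 13 is 847826997696188705BC2B364, which has 25 digits.

25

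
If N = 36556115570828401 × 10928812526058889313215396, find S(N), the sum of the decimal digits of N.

208

36556115570828401 × 10928812526058889313215396 = 399514933754525833585139654445272667261796
Sum of its 42 digits: 208.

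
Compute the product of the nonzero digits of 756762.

17640

7×5×6×7×6×2 = 17640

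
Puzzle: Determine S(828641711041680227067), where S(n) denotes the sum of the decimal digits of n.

8+2+8+6+4+1+7+1+1+0+4+1+6+8+0+2+2+7+0+6+7 = 81

81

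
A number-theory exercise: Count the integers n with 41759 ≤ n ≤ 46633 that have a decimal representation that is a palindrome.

The integers in [41759, 46633] that have a decimal representation that is a palindrome: 41814, 41914, 42024, 42124, 42224, 42324, …, 46464, 46564.
48 qualify.

48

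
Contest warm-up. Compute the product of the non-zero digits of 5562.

5×5×6×2 = 300

300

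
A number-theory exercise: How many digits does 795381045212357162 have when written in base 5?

795381045212357162 in base 5 is 23133004141021043330412122, which has 26 digits.

26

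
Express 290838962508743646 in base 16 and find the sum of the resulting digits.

111

290838962508743646 in base 16 is 409447ED72D43DE.
Digit sum: 4+0+9+4+4+7+14+13+7+2+13+4+3+13+14 = 111.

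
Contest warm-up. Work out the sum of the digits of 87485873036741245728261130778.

8+7+4+8+5+8+7+3+0+3+6+7+4+1+2+4+5+7+2+8+2+6+1+1+3+0+7+7+8 = 134

134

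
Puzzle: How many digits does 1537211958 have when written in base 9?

1537211958 in base 9 is 3863473336, which has 10 digits.

10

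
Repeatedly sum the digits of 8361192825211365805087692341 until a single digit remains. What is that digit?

8+3+6+1+1+9+2+8+2+5+2+1+1+3+6+5+8+0+5+0+8+7+6+9+2+3+4+1 = 116
1+1+6 = 8
(Equivalently, 8361192825211365805087692341 mod 9 = 8.)

8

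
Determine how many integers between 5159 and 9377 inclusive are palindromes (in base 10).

42

The integers in [5159, 9377] that are palindromes (in base 10): 5225, 5335, 5445, 5555, 5665, 5775, …, 9229, 9339.
42 qualify.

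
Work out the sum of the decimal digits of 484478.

35

4+8+4+4+7+8 = 35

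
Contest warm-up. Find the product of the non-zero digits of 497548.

40320

4×9×7×5×4×8 = 40320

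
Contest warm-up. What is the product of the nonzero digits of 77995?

7×7×9×9×5 = 19845

19845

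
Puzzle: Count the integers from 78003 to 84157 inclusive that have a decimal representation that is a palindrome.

The integers in [78003, 84157] that have a decimal representation that is a palindrome: 78087, 78187, 78287, 78387, 78487, 78587, …, 84048, 84148.
62 qualify.

62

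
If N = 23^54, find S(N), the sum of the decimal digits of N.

23^54 = 34143115322784228849944935551113819944806873883247339368564776954250143409
Sum of its 74 digits: 343.

343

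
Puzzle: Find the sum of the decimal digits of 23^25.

23^25 = 11045767571919545466173812409689943
Sum of its 35 digits: 167.

167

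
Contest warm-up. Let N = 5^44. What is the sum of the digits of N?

5^44 = 5684341886080801486968994140625
Sum of its 31 digits: 151.

151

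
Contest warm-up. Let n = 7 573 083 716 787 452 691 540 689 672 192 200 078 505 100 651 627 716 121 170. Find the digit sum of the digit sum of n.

11

First digit sum: 236.
2+3+6 = 11.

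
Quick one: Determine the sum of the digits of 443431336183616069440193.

4+4+3+4+3+1+3+3+6+1+8+3+6+1+6+0+6+9+4+4+0+1+9+3 = 92

92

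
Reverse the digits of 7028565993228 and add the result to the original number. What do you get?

15252561651435

Reverse of 7028565993228 is 8223995658207.
7028565993228 + 8223995658207 = 15252561651435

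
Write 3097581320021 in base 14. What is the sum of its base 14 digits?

84

3097581320021 in base 14 is A9CD0A3428D.
Digit sum: 10+9+12+13+0+10+3+4+2+8+13 = 84.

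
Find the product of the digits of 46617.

4×6×6×1×7 = 1008

1008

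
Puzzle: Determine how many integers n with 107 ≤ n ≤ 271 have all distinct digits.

The integers in [107, 271] that have all distinct digits: 107, 108, 109, 120, 123, 124, …, 270, 271.
117 qualify.

117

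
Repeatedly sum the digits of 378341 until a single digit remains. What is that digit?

3+7+8+3+4+1 = 26
2+6 = 8
(Equivalently, 378341 mod 9 = 8.)

8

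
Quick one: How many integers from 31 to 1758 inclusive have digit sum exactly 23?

21

The integers in [31, 1758] that have digit sum exactly 23: 599, 689, 698, 779, 788, 797, …, 1688, 1697.
21 qualify.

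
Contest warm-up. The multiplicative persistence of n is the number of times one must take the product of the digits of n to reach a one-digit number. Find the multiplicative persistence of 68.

3

68 → 48 → 32 → 6 (3 steps)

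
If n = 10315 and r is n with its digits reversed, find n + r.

Reverse of 10315 is 51301.
10315 + 51301 = 61616

61616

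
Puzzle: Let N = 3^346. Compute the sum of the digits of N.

711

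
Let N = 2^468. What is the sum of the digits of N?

613

2^468 = 762145642166990290864647761179972242614403843424065222377723867096038022172794340849684107193235344521442121855812163792833978437326241529856
Sum of its 141 digits: 613.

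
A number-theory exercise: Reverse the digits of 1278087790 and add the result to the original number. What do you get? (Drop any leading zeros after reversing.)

2255896511

Reverse of 1278087790 is 977808721.
1278087790 + 977808721 = 2255896511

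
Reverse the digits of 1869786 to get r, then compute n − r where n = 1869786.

Reverse of 1869786 is 6879681.
1869786 − 6879681 = -5009895

-5009895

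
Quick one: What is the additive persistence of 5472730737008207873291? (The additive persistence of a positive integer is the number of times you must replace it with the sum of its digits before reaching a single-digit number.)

5472730737008207873291 → 92 → 11 → 2 (3 steps)

3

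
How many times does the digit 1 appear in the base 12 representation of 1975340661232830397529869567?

1975340661232830397529869567 in base 12 is 20A214AB22B87BA279164634A7.
The digit 1 appears 2 times.

2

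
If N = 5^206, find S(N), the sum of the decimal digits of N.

5^206 = 972346137165803391741260008403144412592226901362682364547049471060890442818028662684991378613392752649526029617987887831986881792545318603515625
Sum of its 144 digits: 646.

646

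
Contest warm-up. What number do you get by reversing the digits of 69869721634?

Reversing 69869721634 gives 43612796896.

43612796896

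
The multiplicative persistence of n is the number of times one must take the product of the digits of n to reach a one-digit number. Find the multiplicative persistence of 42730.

1

42730 → 0 (1 step)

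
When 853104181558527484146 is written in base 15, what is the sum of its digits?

853104181558527484146 in base 15 is 89D2E9988ADE30A1B6.
Digit sum: 8+9+13+2+14+9+9+8+8+10+13+14+3+0+10+1+11+6 = 148.

148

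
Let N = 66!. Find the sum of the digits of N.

66! = 544344939077443064003729240247842752644293064388798874532860126869671081148416000000000000000
Sum of its 93 digits: 351.

351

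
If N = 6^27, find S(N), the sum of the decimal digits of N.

99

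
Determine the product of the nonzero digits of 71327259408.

846720

7×1×3×2×7×2×5×9×4×8 = 846720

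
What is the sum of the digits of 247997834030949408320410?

100

2+4+7+9+9+7+8+3+4+0+3+0+9+4+9+4+0+8+3+2+0+4+1+0 = 100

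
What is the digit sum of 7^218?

832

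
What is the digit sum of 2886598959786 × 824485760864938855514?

144

2886598959786 × 824485760864938855514 = 2379959739671101247965205750360004
Sum of its 34 digits: 144.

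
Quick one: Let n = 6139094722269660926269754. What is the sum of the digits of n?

6+1+3+9+0+9+4+7+2+2+2+6+9+6+6+0+9+2+6+2+6+9+7+5+4 = 122

122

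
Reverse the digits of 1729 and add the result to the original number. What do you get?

11000

Reverse of 1729 is 9271.
1729 + 9271 = 11000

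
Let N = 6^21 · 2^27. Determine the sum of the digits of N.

6^21 · 2^27 = 2944327674199660893831168
Sum of its 25 digits: 126.

126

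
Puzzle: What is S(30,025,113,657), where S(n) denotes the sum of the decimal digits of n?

3+0+0+2+5+1+1+3+6+5+7 = 33

33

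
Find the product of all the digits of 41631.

72

4×1×6×3×1 = 72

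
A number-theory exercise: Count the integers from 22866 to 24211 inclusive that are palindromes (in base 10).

13

The integers in [22866, 24211] that are palindromes (in base 10): 22922, 23032, 23132, 23232, 23332, 23432, …, 24042, 24142.
13 qualify.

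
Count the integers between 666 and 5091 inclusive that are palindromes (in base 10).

The integers in [666, 5091] that are palindromes (in base 10): 666, 676, 686, 696, 707, 717, …, 4994, 5005.
75 qualify.

75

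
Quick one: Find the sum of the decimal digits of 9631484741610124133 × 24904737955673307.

171

9631484741610124133 × 24904737955673307 = 239869603613865972404305855864617831
Sum of its 36 digits: 171.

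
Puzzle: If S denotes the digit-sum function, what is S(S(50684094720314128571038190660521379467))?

10

First digit sum: 154.
1+5+4 = 10.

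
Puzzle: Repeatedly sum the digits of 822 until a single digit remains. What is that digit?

3

8+2+2 = 12
1+2 = 3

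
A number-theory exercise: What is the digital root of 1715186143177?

1+7+1+5+1+8+6+1+4+3+1+7+7 = 52
5+2 = 7
(Equivalently, 1715186143177 mod 9 = 7.)

7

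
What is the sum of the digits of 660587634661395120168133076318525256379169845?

6+6+0+5+8+7+6+3+4+6+6+1+3+9+5+1+2+0+1+6+8+1+3+3+0+7+6+3+1+8+5+2+5+2+5+6+3+7+9+1+6+9+8+4+5 = 202

202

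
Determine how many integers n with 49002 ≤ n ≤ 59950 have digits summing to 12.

The integers in [49002, 59950] that have digits summing to 12: 50007, 50016, 50025, 50034, 50043, 50052, …, 56100, 57000.
120 qualify.

120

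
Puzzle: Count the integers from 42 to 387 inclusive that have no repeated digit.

259

The integers in [42, 387] that have no repeated digit: 42, 43, 45, 46, 47, 48, …, 386, 387.
259 qualify.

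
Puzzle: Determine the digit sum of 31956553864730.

3+1+9+5+6+5+5+3+8+6+4+7+3+0 = 65

65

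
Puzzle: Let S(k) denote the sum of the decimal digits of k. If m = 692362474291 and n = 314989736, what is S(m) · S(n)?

2750

S(692362474291) = 6+9+2+3+6+2+4+7+4+2+9+1 = 55.
S(314989736) = 3+1+4+9+8+9+7+3+6 = 50.
55 · 50 = 2750.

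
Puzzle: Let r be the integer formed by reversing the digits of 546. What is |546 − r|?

Reverse of 546 is 645.
|546 − 645| = 99

99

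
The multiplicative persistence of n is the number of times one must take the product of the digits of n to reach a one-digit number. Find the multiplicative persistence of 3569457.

2

3569457 → 113400 → 0 (2 steps)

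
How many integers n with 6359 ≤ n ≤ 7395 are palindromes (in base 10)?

The integers in [6359, 7395] that are palindromes (in base 10): 6446, 6556, 6666, 6776, 6886, 6996, 7007, 7117, 7227, 7337.
10 qualify.

10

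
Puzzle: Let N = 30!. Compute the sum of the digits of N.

117

30! = 265252859812191058636308480000000
Sum of its 33 digits: 117.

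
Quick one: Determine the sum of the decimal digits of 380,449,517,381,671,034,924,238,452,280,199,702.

151

3+8+0+4+4+9+5+1+7+3+8+1+6+7+1+0+3+4+9+2+4+2+3+8+4+5+2+2+8+0+1+9+9+7+0+2 = 151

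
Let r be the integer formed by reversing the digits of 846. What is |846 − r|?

198

Reverse of 846 is 648.
|846 − 648| = 198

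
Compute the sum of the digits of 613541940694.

6+1+3+5+4+1+9+4+0+6+9+4 = 52

52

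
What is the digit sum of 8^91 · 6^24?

8^91 · 6^24 = 71914890823908773845017611839222953524901298250936501453257523562246620774836687615663775935188959232
Sum of its 101 digits: 468.

468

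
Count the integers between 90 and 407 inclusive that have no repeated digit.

The integers in [90, 407] that have no repeated digit: 90, 91, 92, 93, 94, 95, …, 406, 407.
231 qualify.

231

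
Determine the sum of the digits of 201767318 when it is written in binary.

201767318 in base 2 is 1100000001101011100110010110.
Digit sum: 1+1+0+0+0+0+0+0+0+1+1+0+1+0+1+1+1+0+0+1+1+0+0+1+0+1+1+0 = 13.

13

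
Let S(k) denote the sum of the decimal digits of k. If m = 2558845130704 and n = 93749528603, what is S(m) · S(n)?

S(2558845130704) = 2+5+5+8+8+4+5+1+3+0+7+0+4 = 52.
S(93749528603) = 9+3+7+4+9+5+2+8+6+0+3 = 56.
52 · 56 = 2912.

2912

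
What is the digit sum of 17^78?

451

17^78 = 944095369389803355596663027856831577391953564506535612111468930930640435654631174564988159754209
Sum of its 96 digits: 451.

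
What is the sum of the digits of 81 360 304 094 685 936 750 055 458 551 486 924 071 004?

170

8+1+3+6+0+3+0+4+0+9+4+6+8+5+9+3+6+7+5+0+0+5+5+4+5+8+5+5+1+4+8+6+9+2+4+0+7+1+0+0+4 = 170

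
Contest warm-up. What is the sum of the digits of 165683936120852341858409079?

1+6+5+6+8+3+9+3+6+1+2+0+8+5+2+3+4+1+8+5+8+4+0+9+0+7+9 = 123

123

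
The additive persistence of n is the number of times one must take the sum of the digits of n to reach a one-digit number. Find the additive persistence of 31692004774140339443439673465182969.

31692004774140339443439673465182969 → 156 → 12 → 3 (3 steps)

3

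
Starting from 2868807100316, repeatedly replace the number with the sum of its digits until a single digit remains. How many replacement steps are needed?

2

2868807100316 → 50 → 5 (2 steps)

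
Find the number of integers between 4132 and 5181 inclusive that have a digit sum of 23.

The integers in [4132, 5181] that have a digit sum of 23: 4199, 4289, 4298, 4379, 4388, 4397, …, 4991, 5099.
46 qualify.

46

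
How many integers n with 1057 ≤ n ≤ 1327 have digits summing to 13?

The integers in [1057, 1327] that have digits summing to 13: 1057, 1066, 1075, 1084, 1093, 1129, …, 1318, 1327.
25 qualify.

25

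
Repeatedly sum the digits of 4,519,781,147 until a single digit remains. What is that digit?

2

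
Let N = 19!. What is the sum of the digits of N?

19! = 121645100408832000
Sum of its 18 digits: 45.

45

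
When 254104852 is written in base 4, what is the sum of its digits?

254104852 in base 4 is 33021111110110.
Digit sum: 3+3+0+2+1+1+1+1+1+1+0+1+1+0 = 16.

16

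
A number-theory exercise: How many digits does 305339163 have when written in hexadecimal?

8

305339163 in base 16 is 12331B1B, which has 8 digits.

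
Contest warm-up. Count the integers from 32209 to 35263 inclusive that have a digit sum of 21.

227

The integers in [32209, 35263] that have a digit sum of 21: 32259, 32268, 32277, 32286, 32295, 32349, …, 35247, 35256.
227 qualify.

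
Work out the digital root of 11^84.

The digital root of n equals n mod 9 (or 9 when 9 | n), so we need 11^84 mod 9.
11^84 ≡ 1 (mod 9), so the digital root is 1.

1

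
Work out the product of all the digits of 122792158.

1×2×2×7×9×2×1×5×8 = 20160

20160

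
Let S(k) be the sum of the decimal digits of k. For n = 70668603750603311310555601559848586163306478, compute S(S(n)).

13

First digit sum: 184.
1+8+4 = 13.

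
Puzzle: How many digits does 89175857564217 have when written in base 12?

89175857564217 in base 12 is A002A66325449, which has 13 digits.

13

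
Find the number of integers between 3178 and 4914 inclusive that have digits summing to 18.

137

The integers in [3178, 4914] that have digits summing to 18: 3186, 3195, 3249, 3258, 3267, 3276, …, 4905, 4914.
137 qualify.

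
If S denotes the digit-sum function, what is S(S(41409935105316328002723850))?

10

First digit sum: 91.
9+1 = 10.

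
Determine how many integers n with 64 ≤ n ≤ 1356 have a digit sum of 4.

20

The integers in [64, 1356] that have a digit sum of 4: 103, 112, 121, 130, 202, 211, …, 1210, 1300.
20 qualify.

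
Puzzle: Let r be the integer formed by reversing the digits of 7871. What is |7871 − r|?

6084

Reverse of 7871 is 1787.
|7871 − 1787| = 6084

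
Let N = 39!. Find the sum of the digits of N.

189

39! = 20397882081197443358640281739902897356800000000
Sum of its 47 digits: 189.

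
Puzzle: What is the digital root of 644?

6+4+4 = 14
1+4 = 5

5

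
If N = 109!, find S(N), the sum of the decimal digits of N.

657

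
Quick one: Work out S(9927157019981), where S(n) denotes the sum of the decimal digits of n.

9+9+2+7+1+5+7+0+1+9+9+8+1 = 68

68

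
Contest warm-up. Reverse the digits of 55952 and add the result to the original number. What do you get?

81907

Reverse of 55952 is 25955.
55952 + 25955 = 81907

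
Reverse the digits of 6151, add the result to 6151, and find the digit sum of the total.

Reversal of 6151 is 1516; 6151 + 1516 = 7667.
Digit sum of 7667: 7+6+6+7 = 26.

26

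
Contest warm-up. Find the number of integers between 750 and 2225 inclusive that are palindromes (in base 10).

38

The integers in [750, 2225] that are palindromes (in base 10): 757, 767, 777, 787, 797, 808, …, 2112, 2222.
38 qualify.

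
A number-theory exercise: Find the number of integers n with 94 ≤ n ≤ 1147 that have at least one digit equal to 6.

277

The integers in [94, 1147] that have at least one digit equal to 6: 96, 106, 116, 126, 136, 146, …, 1136, 1146.
277 qualify.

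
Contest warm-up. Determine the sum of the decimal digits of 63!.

63! = 1982608315404440064116146708361898137544773690227268628106279599612729753600000000000000
Sum of its 88 digits: 333.

333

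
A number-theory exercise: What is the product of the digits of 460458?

4×6×0×4×5×8 = 0

0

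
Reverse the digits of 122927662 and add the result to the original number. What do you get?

389656883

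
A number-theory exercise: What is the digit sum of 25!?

25! = 15511210043330985984000000
Sum of its 26 digits: 72.

72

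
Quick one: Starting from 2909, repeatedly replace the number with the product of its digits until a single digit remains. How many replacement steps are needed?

1

2909 → 0 (1 step)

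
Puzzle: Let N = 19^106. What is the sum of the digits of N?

604

19^106 = 3530869780887683268140728773245357234980768028425961361025370385491740112184184552032976867841004304893806855241286484254995462230063881
Sum of its 136 digits: 604.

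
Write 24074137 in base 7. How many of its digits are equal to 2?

1

24074137 in base 7 is 411424663.
The digit 2 appears 1 time.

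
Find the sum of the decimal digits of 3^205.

486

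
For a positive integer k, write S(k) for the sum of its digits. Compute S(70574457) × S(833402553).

1287

S(70574457) = 7+0+5+7+4+4+5+7 = 39.
S(833402553) = 8+3+3+4+0+2+5+5+3 = 33.
39 · 33 = 1287.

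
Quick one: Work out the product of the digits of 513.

15

5×1×3 = 15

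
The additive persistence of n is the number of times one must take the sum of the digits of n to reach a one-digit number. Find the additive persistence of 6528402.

6528402 → 27 → 9 (2 steps)

2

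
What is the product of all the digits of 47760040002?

0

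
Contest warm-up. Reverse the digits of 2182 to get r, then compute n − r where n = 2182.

Reverse of 2182 is 2812.
2182 − 2812 = -630

-630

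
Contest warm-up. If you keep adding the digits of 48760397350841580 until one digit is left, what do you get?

6

4+8+7+6+0+3+9+7+3+5+0+8+4+1+5+8+0 = 78
7+8 = 15
1+5 = 6
(Equivalently, 48760397350841580 mod 9 = 6.)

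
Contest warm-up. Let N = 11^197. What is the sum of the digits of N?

1004

11^197 = 14267864497405095733447186055252564542342841773177143862714135658180034907347777165669887803105397864865425849164839252403783522440199784387682878619338889847653926337839652018288271666135359988487083372571
Sum of its 206 digits: 1004.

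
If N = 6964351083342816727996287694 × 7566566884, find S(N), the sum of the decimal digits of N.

169

6964351083342816727996287694 × 7566566884 = 52696228275771281073337946140357125496
Sum of its 38 digits: 169.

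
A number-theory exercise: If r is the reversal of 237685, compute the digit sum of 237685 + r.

26

Reversal of 237685 is 586732; 237685 + 586732 = 824417.
Digit sum of 824417: 8+2+4+4+1+7 = 26.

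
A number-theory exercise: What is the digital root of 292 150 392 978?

3

2+9+2+1+5+0+3+9+2+9+7+8 = 57
5+7 = 12
1+2 = 3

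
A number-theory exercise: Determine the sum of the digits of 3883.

22

3+8+8+3 = 22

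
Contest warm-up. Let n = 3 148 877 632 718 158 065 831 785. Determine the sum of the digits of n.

3+1+4+8+8+7+7+6+3+2+7+1+8+1+5+8+0+6+5+8+3+1+7+8+5 = 122

122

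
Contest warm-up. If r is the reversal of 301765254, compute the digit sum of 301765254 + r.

Reversal of 301765254 is 452567103; 301765254 + 452567103 = 754332357.
Digit sum of 754332357: 7+5+4+3+3+2+3+5+7 = 39.

39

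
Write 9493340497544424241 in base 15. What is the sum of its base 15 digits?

133

9493340497544424241 in base 15 is 16A2D6EC55BABB961.
Digit sum: 1+6+10+2+13+6+14+12+5+5+11+10+11+11+9+6+1 = 133.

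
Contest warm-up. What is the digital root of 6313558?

4

6+3+1+3+5+5+8 = 31
3+1 = 4
(Equivalently, 6313558 mod 9 = 4.)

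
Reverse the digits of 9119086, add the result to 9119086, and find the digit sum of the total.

Reversal of 9119086 is 6809119; 9119086 + 6809119 = 15928205.
Digit sum of 15928205: 1+5+9+2+8+2+0+5 = 32.

32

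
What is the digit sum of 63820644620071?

49

6+3+8+2+0+6+4+4+6+2+0+0+7+1 = 49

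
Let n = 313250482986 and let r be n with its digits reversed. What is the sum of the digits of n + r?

48

Reversal of 313250482986 is 689284052313; 313250482986 + 689284052313 = 1002534535299.
Digit sum of 1002534535299: 1+0+0+2+5+3+4+5+3+5+2+9+9 = 48.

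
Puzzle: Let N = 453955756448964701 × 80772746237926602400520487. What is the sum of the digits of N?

453955756448964701 × 80772746237926602400520487 = 36667253118898238528899284376268734690329387
Sum of its 44 digits: 234.

234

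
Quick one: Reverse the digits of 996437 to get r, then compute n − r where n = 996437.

Reverse of 996437 is 734699.
996437 − 734699 = 261738

261738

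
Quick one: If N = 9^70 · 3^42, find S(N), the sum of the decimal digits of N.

9^70 · 3^42 = 685596132412797531053607549485540055753823212621556770516014091704614236087297342176409
Sum of its 87 digits: 360.

360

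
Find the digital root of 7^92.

4

The digital root of n equals n mod 9 (or 9 when 9 | n), so we need 7^92 mod 9.
7^92 ≡ 4 (mod 9), so the digital root is 4.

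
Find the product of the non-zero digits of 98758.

20160

9×8×7×5×8 = 20160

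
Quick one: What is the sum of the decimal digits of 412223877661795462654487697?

4+1+2+2+2+3+8+7+7+6+6+1+7+9+5+4+6+2+6+5+4+4+8+7+6+9+7 = 138

138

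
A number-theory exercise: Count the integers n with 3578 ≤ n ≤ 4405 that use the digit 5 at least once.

The integers in [3578, 4405] that use the digit 5 at least once: 3578, 3579, 3580, 3581, 3582, 3583, …, 4395, 4405.
175 qualify.

175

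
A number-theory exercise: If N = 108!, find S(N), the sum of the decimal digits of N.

666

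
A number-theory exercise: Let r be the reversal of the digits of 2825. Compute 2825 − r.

Reverse of 2825 is 5282.
2825 − 5282 = -2457

-2457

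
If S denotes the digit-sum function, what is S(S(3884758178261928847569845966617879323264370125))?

6

First digit sum: 240.
2+4+0 = 6.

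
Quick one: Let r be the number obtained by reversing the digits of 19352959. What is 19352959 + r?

Reverse of 19352959 is 95925391.
19352959 + 95925391 = 115278350

115278350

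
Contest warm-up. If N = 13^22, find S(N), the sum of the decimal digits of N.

121

13^22 = 3211838877954855105157369
Sum of its 25 digits: 121.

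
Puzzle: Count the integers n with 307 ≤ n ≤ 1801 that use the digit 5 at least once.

The integers in [307, 1801] that use the digit 5 at least once: 315, 325, 335, 345, 350, 351, …, 1785, 1795.
446 qualify.

446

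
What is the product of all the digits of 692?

108

6×9×2 = 108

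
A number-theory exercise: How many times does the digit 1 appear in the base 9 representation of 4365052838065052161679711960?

4

4365052838065052161679711960 in base 9 is 83052826076563371171150308688.
The digit 1 appears 4 times.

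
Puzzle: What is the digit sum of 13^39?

13^39 = 27783742160348572763840067510872319734178277
Sum of its 44 digits: 199.

199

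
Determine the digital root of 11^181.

The digital root of n equals n mod 9 (or 9 when 9 | n), so we need 11^181 mod 9.
11^181 ≡ 2 (mod 9), so the digital root is 2.

2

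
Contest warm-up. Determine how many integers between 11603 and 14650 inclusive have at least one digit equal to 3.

The integers in [11603, 14650] that have at least one digit equal to 3: 11603, 11613, 11623, 11630, 11631, 11632, …, 14639, 14643.
1556 qualify.

1556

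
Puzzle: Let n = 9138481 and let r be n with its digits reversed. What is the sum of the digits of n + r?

Reversal of 9138481 is 1848319; 9138481 + 1848319 = 10986800.
Digit sum of 10986800: 1+0+9+8+6+8+0+0 = 32.

32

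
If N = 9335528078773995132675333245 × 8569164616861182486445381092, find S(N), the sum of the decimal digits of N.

237

9335528078773995132675333245 × 8569164616861182486445381092 = 79997676892344173035036951709692726208201171872122003540
Sum of its 56 digits: 237.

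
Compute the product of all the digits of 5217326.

5×2×1×7×3×2×6 = 2520

2520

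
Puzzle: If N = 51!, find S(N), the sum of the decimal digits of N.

198

51! = 1551118753287382280224243016469303211063259720016986112000000000000
Sum of its 67 digits: 198.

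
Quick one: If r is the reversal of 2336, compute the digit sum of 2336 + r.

28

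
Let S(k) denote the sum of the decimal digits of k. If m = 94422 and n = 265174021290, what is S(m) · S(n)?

819

S(94422) = 9+4+4+2+2 = 21.
S(265174021290) = 2+6+5+1+7+4+0+2+1+2+9+0 = 39.
21 · 39 = 819.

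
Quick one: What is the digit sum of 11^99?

467

11^99 = 12527829399838427440107579247354215251149392000034969484678615956504532008683916069945559954314411495091
Sum of its 104 digits: 467.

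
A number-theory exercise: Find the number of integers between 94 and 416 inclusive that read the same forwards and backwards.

33

The integers in [94, 416] that read the same forwards and backwards: 99, 101, 111, 121, 131, 141, …, 404, 414.
33 qualify.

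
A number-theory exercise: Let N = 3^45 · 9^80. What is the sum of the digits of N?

486

3^45 · 9^80 = 64544199296837568949323861254694449319503728994774862521821715702599475289016430467635481867692243
Sum of its 98 digits: 486.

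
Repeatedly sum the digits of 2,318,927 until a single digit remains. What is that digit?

5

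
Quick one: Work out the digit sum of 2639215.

28

2+6+3+9+2+1+5 = 28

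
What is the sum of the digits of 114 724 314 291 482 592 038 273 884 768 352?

1+1+4+7+2+4+3+1+4+2+9+1+4+8+2+5+9+2+0+3+8+2+7+3+8+8+4+7+6+8+3+5+2 = 143

143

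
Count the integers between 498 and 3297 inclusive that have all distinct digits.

1536

The integers in [498, 3297] that have all distinct digits: 498, 501, 502, 503, 504, 506, …, 3296, 3297.
1536 qualify.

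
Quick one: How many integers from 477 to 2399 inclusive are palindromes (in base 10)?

The integers in [477, 2399] that are palindromes (in base 10): 484, 494, 505, 515, 525, 535, …, 2222, 2332.
66 qualify.

66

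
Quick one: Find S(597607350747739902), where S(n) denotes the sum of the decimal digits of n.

90

5+9+7+6+0+7+3+5+0+7+4+7+7+3+9+9+0+2 = 90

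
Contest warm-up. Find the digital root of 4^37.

4

The digital root of n equals n mod 9 (or 9 when 9 | n), so we need 4^37 mod 9.
4^37 ≡ 4 (mod 9), so the digital root is 4.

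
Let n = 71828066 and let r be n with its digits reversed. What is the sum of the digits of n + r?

Reversal of 71828066 is 66082817; 71828066 + 66082817 = 137910883.
Digit sum of 137910883: 1+3+7+9+1+0+8+8+3 = 40.

40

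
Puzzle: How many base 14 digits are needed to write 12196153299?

9

12196153299 in base 14 is 839ABC3D1, which has 9 digits.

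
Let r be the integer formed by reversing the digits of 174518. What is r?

815471

Reversing 174518 gives 815471.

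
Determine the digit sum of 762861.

30

7+6+2+8+6+1 = 30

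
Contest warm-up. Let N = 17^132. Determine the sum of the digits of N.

703

17^132 = 2625775682230227256591138703384510714221543388544059587876505133347642477252019728910975721702964077825426123244307077258044804502593094758305899213484429663735361
Sum of its 163 digits: 703.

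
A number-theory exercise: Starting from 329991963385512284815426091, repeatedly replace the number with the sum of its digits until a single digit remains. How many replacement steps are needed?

329991963385512284815426091 → 125 → 8 (2 steps)

2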